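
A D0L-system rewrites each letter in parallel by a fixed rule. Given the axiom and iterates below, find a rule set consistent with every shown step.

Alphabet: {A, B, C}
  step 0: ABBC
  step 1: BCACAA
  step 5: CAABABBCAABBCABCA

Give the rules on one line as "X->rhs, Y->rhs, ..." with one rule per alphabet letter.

  step 0 ⇒ step 1: ABBC ⇒ B·CA·CA·A
    A ↦ B
    B ↦ CA
    C ↦ A

A->B, B->CA, C->A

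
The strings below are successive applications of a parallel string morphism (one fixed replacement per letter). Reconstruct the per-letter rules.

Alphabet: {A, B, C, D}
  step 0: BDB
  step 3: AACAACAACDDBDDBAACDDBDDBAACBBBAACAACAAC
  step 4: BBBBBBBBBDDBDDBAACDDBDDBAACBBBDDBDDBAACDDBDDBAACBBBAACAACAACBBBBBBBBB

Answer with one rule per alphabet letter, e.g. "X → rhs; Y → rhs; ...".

  step 3 ⇒ step 4: AACAACAACDDBDDBAACDDBDDBAACBBBAACAACAAC ⇒ B·B·B·B·B·B·B·B·B·DDB·DDB·AAC·DDB·DDB·AAC·B·B·B·DDB·DDB·AAC·DDB·DDB·AAC·B·B·B·AAC·AAC·AAC·B·B·B·B·B·B·B·B·B
    A ↦ B
    B ↦ AAC
    C ↦ B
    D ↦ DDB

A->B, B->AAC, C->B, D->DDB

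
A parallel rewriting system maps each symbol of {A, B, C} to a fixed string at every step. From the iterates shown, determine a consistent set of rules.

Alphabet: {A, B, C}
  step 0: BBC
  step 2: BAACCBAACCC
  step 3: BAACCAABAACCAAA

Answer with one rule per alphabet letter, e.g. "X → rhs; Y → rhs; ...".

  step 2 ⇒ step 3: BAACCBAACCC ⇒ BAA·C·C·A·A·BAA·C·C·A·A·A
    A ↦ C
    B ↦ BAA
    C ↦ A

A->C, B->BAA, C->A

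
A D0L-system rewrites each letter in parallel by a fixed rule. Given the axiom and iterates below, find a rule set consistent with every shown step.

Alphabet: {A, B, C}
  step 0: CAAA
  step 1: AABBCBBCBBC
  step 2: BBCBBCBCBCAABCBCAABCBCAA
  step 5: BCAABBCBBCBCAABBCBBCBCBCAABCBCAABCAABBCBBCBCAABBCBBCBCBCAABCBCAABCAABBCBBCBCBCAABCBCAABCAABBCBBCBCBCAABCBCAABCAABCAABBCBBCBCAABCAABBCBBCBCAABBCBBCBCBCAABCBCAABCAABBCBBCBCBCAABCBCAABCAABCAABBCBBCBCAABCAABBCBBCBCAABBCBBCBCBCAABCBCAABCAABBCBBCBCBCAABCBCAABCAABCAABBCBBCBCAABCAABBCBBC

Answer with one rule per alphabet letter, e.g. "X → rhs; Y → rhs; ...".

  step 1 ⇒ step 2: AABBCBBCBBC ⇒ BBC·BBC·BC·BC·AA·BC·BC·AA·BC·BC·AA
    A ↦ BBC
    B ↦ BC
    C ↦ AA

A->BBC, B->BC, C->AA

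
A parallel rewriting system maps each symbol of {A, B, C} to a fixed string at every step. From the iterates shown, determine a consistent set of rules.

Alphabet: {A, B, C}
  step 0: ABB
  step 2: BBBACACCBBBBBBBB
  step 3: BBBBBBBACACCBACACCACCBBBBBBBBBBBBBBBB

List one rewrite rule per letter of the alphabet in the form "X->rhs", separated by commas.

A->BAC, B->BB, C->ACC

  step 2 ⇒ step 3: BBBACACCBBBBBBBB ⇒ BB·BB·BB·BAC·ACC·BAC·ACC·ACC·BB·BB·BB·BB·BB·BB·BB·BB
    A ↦ BAC
    B ↦ BB
    C ↦ ACC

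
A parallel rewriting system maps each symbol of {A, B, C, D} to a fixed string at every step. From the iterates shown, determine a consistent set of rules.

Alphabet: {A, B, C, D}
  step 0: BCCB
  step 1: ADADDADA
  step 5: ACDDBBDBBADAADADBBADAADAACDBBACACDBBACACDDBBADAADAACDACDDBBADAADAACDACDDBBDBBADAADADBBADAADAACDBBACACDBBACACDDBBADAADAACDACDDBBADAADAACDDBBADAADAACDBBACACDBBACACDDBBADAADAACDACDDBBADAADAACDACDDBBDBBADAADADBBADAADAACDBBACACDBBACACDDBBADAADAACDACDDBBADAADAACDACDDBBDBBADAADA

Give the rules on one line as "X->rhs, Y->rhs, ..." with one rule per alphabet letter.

  step 0 ⇒ step 1: BCCB ⇒ ADA·D·D·ADA
    B ↦ ADA
    C ↦ D
    A ↦ AC  (constrained at step 1)
    D ↦ DBB  (constrained at step 1)

A->AC, B->ADA, C->D, D->DBB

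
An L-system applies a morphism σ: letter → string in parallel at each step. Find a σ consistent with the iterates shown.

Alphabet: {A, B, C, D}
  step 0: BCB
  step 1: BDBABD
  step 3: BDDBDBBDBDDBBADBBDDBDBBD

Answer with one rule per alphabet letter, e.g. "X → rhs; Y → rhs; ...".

A->CD, B->BD, C->BA, D->DB

  step 0 ⇒ step 1: BCB ⇒ BD·BA·BD
    B ↦ BD
    C ↦ BA
    A ↦ CD  (constrained at step 1)
    D ↦ DB  (constrained at step 1)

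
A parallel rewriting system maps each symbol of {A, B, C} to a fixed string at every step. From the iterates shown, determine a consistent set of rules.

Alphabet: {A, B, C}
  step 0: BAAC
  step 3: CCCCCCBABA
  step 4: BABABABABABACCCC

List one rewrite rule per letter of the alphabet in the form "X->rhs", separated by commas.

A->C, B->C, C->BA

  step 3 ⇒ step 4: CCCCCCBABA ⇒ BA·BA·BA·BA·BA·BA·C·C·C·C
    A ↦ C
    B ↦ C
    C ↦ BA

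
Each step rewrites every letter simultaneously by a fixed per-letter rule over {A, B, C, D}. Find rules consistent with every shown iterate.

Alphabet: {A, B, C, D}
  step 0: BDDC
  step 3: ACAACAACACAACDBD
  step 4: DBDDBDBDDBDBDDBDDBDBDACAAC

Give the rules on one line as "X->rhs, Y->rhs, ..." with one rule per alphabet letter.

A->DB, B->A, C->D, D->AC

  step 3 ⇒ step 4: ACAACAACACAACDBD ⇒ DB·D·DB·DB·D·DB·DB·D·DB·D·DB·DB·D·AC·A·AC
    A ↦ DB
    B ↦ A
    C ↦ D
    D ↦ AC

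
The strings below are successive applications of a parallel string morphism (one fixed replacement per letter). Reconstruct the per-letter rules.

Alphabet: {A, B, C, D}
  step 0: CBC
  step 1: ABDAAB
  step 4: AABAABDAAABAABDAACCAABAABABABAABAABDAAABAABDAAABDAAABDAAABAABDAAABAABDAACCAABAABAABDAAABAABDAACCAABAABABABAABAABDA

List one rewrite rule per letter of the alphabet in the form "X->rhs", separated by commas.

A->AAB, B->DA, C->AB, D->ACC

  step 0 ⇒ step 1: CBC ⇒ AB·DA·AB
    B ↦ DA
    C ↦ AB
    A ↦ AAB  (constrained at step 1)
    D ↦ ACC  (constrained at step 1)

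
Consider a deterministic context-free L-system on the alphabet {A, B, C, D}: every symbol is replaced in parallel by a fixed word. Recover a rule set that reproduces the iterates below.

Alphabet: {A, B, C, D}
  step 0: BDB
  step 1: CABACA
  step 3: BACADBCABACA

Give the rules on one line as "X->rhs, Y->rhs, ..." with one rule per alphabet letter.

A->B, B->CA, C->D, D->BA

  step 0 ⇒ step 1: BDB ⇒ CA·BA·CA
    B ↦ CA
    D ↦ BA
    A ↦ B  (constrained at step 1)
    C ↦ D  (constrained at step 1)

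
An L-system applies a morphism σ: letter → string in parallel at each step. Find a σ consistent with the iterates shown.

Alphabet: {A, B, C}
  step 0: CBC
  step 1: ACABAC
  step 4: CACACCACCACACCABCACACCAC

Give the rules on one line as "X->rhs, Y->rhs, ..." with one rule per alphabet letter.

  step 0 ⇒ step 1: CBC ⇒ AC·AB·AC
    B ↦ AB
    C ↦ AC
    A ↦ C  (constrained at step 1)

A->C, B->AB, C->AC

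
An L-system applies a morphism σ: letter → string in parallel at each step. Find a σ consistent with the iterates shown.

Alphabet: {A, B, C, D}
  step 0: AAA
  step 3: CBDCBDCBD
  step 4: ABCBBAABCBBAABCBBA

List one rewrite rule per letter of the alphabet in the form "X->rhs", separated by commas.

  step 3 ⇒ step 4: CBDCBDCBD ⇒ AB·CB·BA·AB·CB·BA·AB·CB·BA
    B ↦ CB
    C ↦ AB
    D ↦ BA
    A ↦ D  (constrained at step 0)

A->D, B->CB, C->AB, D->BA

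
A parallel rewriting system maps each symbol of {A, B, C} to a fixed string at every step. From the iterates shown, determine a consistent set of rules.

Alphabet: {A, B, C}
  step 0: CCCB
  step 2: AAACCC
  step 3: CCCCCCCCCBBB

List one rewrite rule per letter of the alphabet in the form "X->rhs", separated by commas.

A->CCC, B->A, C->B

  step 2 ⇒ step 3: AAACCC ⇒ CCC·CCC·CCC·B·B·B
    A ↦ CCC
    C ↦ B
    B ↦ A  (constrained at step 0)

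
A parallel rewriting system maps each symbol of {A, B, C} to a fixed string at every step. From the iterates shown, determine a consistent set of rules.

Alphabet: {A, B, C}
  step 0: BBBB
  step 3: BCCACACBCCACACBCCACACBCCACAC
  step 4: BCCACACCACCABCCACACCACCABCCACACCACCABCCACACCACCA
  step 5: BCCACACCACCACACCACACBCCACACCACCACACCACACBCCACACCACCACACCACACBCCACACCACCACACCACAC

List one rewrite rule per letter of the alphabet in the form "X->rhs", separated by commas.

  step 4 ⇒ step 5: BCCACACCACCABCCACACCACCABCCACACCACCABCCACACCACCA ⇒ BC·CA·CA·C·CA·C·CA·CA·C·CA·CA·C·BC·CA·CA·C·CA·C·CA·CA·C·CA·CA·C·BC·CA·CA·C·CA·C·CA·CA·C·CA·CA·C·BC·CA·CA·C·CA·C·CA·CA·C·CA·CA·C
    A ↦ C
    B ↦ BC
    C ↦ CA

A->C, B->BC, C->CA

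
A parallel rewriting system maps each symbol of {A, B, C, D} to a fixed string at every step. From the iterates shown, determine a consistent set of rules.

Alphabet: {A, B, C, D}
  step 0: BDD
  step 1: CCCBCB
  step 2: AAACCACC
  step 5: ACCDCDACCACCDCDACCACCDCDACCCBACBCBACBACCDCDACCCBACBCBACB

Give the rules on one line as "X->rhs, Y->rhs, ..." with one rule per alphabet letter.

A->DCD, B->CC, C->A, D->CB

  step 1 ⇒ step 2: CCCBCB ⇒ A·A·A·CC·A·CC
    B ↦ CC
    C ↦ A
    A ↦ DCD  (constrained at step 2)
  step 0 ⇒ step 1: BDD ⇒ CC·CB·CB
    D ↦ CB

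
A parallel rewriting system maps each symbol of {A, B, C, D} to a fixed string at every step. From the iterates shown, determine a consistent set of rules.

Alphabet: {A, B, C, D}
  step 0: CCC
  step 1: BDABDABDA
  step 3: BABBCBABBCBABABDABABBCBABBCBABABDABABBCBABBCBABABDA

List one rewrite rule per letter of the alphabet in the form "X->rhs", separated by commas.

  step 0 ⇒ step 1: CCC ⇒ BDA·BDA·BDA
    C ↦ BDA
    A ↦ BBC  (constrained at step 1)
    B ↦ BA  (constrained at step 1)
    D ↦ BA  (constrained at step 1)

A->BBC, B->BA, C->BDA, D->BA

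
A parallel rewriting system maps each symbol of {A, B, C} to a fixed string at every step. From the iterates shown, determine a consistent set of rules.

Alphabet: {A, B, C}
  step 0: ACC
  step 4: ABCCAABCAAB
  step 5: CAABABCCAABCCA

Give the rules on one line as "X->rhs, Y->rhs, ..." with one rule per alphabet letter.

A->C, B->A, C->AB

  step 4 ⇒ step 5: ABCCAABCAAB ⇒ C·A·AB·AB·C·C·A·AB·C·C·A
    A ↦ C
    B ↦ A
    C ↦ AB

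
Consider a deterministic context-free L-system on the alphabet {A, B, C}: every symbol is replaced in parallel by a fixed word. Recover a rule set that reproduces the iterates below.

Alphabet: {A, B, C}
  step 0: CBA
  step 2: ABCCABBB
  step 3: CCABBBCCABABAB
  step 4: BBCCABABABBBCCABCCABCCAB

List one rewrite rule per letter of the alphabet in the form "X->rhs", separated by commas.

  step 3 ⇒ step 4: CCABBBCCABABAB ⇒ B·B·CC·AB·AB·AB·B·B·CC·AB·CC·AB·CC·AB
    A ↦ CC
    B ↦ AB
    C ↦ B

A->CC, B->AB, C->B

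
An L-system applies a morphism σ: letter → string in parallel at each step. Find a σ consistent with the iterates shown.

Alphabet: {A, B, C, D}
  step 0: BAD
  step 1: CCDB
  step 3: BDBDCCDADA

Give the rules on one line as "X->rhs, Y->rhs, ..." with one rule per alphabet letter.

  step 0 ⇒ step 1: BAD ⇒ CC·D·B
    A ↦ D
    B ↦ CC
    D ↦ B
    C ↦ DA  (constrained at step 1)

A->D, B->CC, C->DA, D->B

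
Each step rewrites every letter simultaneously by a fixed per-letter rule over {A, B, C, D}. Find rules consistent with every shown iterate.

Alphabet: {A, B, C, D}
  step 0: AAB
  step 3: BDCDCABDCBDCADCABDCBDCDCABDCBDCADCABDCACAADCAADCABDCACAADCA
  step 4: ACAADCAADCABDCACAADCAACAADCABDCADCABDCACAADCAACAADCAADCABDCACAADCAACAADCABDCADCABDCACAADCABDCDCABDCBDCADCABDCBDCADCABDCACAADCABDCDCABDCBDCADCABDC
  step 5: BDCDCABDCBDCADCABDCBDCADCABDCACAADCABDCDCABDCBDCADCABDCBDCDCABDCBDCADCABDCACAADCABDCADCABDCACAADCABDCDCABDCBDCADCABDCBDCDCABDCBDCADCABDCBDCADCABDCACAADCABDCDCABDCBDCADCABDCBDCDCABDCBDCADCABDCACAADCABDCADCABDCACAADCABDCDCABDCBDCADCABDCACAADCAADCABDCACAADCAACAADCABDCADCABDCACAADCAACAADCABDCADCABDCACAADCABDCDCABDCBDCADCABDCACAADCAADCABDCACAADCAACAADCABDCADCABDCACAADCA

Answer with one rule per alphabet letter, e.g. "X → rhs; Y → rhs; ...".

  step 4 ⇒ step 5: ACAADCAADCABDCACAADCAACAADCABDCADCABDCACAADCAACAADCAADCABDCACAADCAACAADCABDCADCABDCACAADCABDCDCABDCBDCADCABDCBDCADCABDCACAADCABDCDCABDCBDCADCABDC ⇒ BDC·DCA·BDC·BDC·A·DCA·BDC·BDC·A·DCA·BDC·ACA·A·DCA·BDC·DCA·BDC·BDC·A·DCA·BDC·BDC·DCA·BDC·BDC·A·DCA·BDC·ACA·A·DCA·BDC·A·DCA·BDC·ACA·A·DCA·BDC·DCA·BDC·BDC·A·DCA·BDC·BDC·DCA·BDC·BDC·A·DCA·BDC·BDC·A·DCA·BDC·ACA·A·DCA·BDC·DCA·BDC·BDC·A·DCA·BDC·BDC·DCA·BDC·BDC·A·DCA·BDC·ACA·A·DCA·BDC·A·DCA·BDC·ACA·A·DCA·BDC·DCA·BDC·BDC·A·DCA·BDC·ACA·A·DCA·A·DCA·BDC·ACA·A·DCA·ACA·A·DCA·BDC·A·DCA·BDC·ACA·A·DCA·ACA·A·DCA·BDC·A·DCA·BDC·ACA·A·DCA·BDC·DCA·BDC·BDC·A·DCA·BDC·ACA·A·DCA·A·DCA·BDC·ACA·A·DCA·ACA·A·DCA·BDC·A·DCA·BDC·ACA·A·DCA
    A ↦ BDC
    B ↦ ACA
    C ↦ DCA
    D ↦ A

A->BDC, B->ACA, C->DCA, D->A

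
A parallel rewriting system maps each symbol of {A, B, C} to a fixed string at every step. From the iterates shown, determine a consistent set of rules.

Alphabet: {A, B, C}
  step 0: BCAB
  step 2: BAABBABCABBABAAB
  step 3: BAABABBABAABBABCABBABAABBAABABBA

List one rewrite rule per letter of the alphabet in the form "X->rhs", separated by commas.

A->AB, B->BA, C->BC

  step 2 ⇒ step 3: BAABBABCABBABAAB ⇒ BA·AB·AB·BA·BA·AB·BA·BC·AB·BA·BA·AB·BA·AB·AB·BA
    A ↦ AB
    B ↦ BA
    C ↦ BC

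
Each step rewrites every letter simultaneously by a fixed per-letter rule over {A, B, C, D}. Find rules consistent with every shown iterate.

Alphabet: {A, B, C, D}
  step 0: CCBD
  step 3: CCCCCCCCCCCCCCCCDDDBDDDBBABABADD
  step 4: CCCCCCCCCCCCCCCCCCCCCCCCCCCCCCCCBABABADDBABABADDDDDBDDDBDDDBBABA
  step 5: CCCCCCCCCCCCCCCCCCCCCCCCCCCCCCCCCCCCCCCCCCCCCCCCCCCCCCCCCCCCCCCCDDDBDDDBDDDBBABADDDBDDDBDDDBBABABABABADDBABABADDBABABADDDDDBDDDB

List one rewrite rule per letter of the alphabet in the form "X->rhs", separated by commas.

A->DB, B->DD, C->CC, D->BA

  step 4 ⇒ step 5: CCCCCCCCCCCCCCCCCCCCCCCCCCCCCCCCBABABADDBABABADDDDDBDDDBDDDBBABA ⇒ CC·CC·CC·CC·CC·CC·CC·CC·CC·CC·CC·CC·CC·CC·CC·CC·CC·CC·CC·CC·CC·CC·CC·CC·CC·CC·CC·CC·CC·CC·CC·CC·DD·DB·DD·DB·DD·DB·BA·BA·DD·DB·DD·DB·DD·DB·BA·BA·BA·BA·BA·DD·BA·BA·BA·DD·BA·BA·BA·DD·DD·DB·DD·DB
    A ↦ DB
    B ↦ DD
    C ↦ CC
    D ↦ BA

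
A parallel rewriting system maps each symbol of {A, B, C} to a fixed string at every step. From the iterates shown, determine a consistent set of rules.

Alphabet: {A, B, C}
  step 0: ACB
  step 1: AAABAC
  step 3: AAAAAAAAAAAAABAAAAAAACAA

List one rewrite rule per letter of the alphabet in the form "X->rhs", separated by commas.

A->AA, B->C, C->ABA

  step 0 ⇒ step 1: ACB ⇒ AA·ABA·C
    A ↦ AA
    B ↦ C
    C ↦ ABA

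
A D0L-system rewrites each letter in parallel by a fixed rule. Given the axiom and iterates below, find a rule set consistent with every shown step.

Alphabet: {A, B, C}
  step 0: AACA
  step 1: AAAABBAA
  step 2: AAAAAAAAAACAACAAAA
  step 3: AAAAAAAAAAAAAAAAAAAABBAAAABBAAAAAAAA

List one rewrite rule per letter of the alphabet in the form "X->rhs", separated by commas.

A->AA, B->AAC, C->BB

  step 2 ⇒ step 3: AAAAAAAAAACAACAAAA ⇒ AA·AA·AA·AA·AA·AA·AA·AA·AA·AA·BB·AA·AA·BB·AA·AA·AA·AA
    A ↦ AA
    C ↦ BB
  step 1 ⇒ step 2: AAAABBAA ⇒ AA·AA·AA·AA·AAC·AAC·AA·AA
    B ↦ AAC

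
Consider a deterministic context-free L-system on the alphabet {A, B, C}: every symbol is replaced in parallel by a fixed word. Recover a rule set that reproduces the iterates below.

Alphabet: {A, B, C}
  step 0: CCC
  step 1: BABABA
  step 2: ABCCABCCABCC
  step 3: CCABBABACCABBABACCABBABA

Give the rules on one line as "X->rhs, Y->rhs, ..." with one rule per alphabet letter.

  step 2 ⇒ step 3: ABCCABCCABCC ⇒ CC·AB·BA·BA·CC·AB·BA·BA·CC·AB·BA·BA
    A ↦ CC
    B ↦ AB
    C ↦ BA

A->CC, B->AB, C->BA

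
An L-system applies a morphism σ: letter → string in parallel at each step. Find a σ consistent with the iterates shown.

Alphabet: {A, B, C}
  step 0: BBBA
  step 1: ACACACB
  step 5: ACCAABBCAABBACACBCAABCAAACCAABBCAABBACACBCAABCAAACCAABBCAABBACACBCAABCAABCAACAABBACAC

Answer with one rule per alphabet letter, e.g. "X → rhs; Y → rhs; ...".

  step 0 ⇒ step 1: BBBA ⇒ AC·AC·AC·B
    A ↦ B
    B ↦ AC
    C ↦ CAA  (constrained at step 1)

A->B, B->AC, C->CAA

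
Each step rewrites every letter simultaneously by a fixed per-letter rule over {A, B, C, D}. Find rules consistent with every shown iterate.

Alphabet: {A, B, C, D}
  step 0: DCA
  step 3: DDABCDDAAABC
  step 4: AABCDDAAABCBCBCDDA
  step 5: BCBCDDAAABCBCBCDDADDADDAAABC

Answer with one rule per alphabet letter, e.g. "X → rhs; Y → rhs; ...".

A->BC, B->D, C->DA, D->A

  step 4 ⇒ step 5: AABCDDAAABCBCBCDDA ⇒ BC·BC·D·DA·A·A·BC·BC·BC·D·DA·D·DA·D·DA·A·A·BC
    A ↦ BC
    B ↦ D
    C ↦ DA
    D ↦ A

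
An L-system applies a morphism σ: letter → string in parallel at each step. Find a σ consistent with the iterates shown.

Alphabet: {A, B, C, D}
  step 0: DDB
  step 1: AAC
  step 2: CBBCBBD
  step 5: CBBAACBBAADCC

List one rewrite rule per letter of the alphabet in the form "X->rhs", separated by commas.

  step 1 ⇒ step 2: AAC ⇒ CBB·CBB·D
    A ↦ CBB
    C ↦ D
  step 0 ⇒ step 1: DDB ⇒ A·A·C
    B ↦ C
  step 0 ⇒ step 1: DDB ⇒ A·A·C
    D ↦ A

A->CBB, B->C, C->D, D->A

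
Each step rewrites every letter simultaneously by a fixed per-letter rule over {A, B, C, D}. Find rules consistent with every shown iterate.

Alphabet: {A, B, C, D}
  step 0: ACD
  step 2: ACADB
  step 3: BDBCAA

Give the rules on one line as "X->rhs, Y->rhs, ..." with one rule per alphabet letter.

  step 2 ⇒ step 3: ACADB ⇒ B·D·B·CA·A
    A ↦ B
    B ↦ A
    C ↦ D
    D ↦ CA

A->B, B->A, C->D, D->CA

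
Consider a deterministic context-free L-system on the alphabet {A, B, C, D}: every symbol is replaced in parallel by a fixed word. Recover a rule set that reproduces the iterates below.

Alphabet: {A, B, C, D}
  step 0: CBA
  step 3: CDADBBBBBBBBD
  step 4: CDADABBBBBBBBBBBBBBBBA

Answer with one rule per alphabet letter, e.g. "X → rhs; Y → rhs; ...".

  step 3 ⇒ step 4: CDADBBBBBBBBD ⇒ CD·A·D·A·BB·BB·BB·BB·BB·BB·BB·BB·A
    A ↦ D
    B ↦ BB
    C ↦ CD
    D ↦ A

A->D, B->BB, C->CD, D->A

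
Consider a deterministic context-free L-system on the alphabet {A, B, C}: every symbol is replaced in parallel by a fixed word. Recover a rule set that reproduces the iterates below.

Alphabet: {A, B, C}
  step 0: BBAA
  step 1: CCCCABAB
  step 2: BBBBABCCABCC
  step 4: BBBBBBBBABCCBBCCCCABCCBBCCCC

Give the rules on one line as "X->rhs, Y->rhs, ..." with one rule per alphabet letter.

  step 1 ⇒ step 2: CCCCABAB ⇒ B·B·B·B·AB·CC·AB·CC
    A ↦ AB
    B ↦ CC
    C ↦ B

A->AB, B->CC, C->B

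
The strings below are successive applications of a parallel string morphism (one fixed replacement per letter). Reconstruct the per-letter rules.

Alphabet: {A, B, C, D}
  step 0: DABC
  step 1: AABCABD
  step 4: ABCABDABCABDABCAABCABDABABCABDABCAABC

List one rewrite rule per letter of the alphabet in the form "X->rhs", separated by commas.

  step 0 ⇒ step 1: DABC ⇒ A·AB·C·ABD
    A ↦ AB
    B ↦ C
    C ↦ ABD
    D ↦ A

A->AB, B->C, C->ABD, D->A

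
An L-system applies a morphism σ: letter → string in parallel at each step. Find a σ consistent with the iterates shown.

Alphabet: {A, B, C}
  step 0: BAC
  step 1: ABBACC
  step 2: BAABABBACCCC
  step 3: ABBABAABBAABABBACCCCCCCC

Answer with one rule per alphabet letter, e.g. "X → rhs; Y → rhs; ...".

  step 2 ⇒ step 3: BAABABBACCCC ⇒ AB·BA·BA·AB·BA·AB·AB·BA·CC·CC·CC·CC
    A ↦ BA
    B ↦ AB
    C ↦ CC

A->BA, B->AB, C->CC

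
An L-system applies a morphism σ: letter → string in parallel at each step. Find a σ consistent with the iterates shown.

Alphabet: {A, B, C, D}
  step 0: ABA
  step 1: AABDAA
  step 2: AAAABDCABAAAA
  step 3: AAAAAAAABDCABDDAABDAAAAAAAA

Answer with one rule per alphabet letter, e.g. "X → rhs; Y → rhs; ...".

A->AA, B->BD, C->DD, D->CAB

  step 2 ⇒ step 3: AAAABDCABAAAA ⇒ AA·AA·AA·AA·BD·CAB·DD·AA·BD·AA·AA·AA·AA
    A ↦ AA
    B ↦ BD
    C ↦ DD
    D ↦ CAB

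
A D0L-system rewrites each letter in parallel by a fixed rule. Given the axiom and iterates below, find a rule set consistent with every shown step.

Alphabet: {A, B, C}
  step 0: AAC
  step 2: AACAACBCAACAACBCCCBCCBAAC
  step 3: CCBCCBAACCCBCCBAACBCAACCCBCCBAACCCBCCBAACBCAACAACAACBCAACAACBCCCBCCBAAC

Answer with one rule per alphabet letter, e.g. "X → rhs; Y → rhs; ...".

A->CCB, B->BC, C->AAC

  step 2 ⇒ step 3: AACAACBCAACAACBCCCBCCBAAC ⇒ CCB·CCB·AAC·CCB·CCB·AAC·BC·AAC·CCB·CCB·AAC·CCB·CCB·AAC·BC·AAC·AAC·AAC·BC·AAC·AAC·BC·CCB·CCB·AAC
    A ↦ CCB
    B ↦ BC
    C ↦ AAC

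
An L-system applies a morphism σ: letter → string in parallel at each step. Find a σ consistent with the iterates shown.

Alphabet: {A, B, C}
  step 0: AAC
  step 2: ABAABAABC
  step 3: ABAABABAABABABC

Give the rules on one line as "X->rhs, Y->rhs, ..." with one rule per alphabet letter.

  step 2 ⇒ step 3: ABAABAABC ⇒ AB·A·AB·AB·A·AB·AB·A·BC
    A ↦ AB
    B ↦ A
    C ↦ BC

A->AB, B->A, C->BC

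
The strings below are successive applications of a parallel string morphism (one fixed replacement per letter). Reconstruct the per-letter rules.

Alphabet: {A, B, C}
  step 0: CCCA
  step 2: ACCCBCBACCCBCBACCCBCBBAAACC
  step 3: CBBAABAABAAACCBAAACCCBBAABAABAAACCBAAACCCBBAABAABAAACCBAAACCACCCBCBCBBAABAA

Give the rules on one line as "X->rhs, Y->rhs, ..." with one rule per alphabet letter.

A->CB, B->ACC, C->BAA

  step 2 ⇒ step 3: ACCCBCBACCCBCBACCCBCBBAAACC ⇒ CB·BAA·BAA·BAA·ACC·BAA·ACC·CB·BAA·BAA·BAA·ACC·BAA·ACC·CB·BAA·BAA·BAA·ACC·BAA·ACC·ACC·CB·CB·CB·BAA·BAA
    A ↦ CB
    B ↦ ACC
    C ↦ BAA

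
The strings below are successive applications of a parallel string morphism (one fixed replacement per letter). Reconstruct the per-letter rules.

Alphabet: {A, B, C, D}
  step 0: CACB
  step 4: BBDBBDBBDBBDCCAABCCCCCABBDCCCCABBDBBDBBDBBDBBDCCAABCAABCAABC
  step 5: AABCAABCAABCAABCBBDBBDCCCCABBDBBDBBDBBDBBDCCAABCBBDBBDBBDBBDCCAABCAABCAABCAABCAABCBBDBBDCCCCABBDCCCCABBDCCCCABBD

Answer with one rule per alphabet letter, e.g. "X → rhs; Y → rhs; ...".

  step 4 ⇒ step 5: BBDBBDBBDBBDCCAABCCCCCABBDCCCCABBDBBDBBDBBDBBDCCAABCAABCAABC ⇒ A·A·BC·A·A·BC·A·A·BC·A·A·BC·BBD·BBD·CC·CC·A·BBD·BBD·BBD·BBD·BBD·CC·A·A·BC·BBD·BBD·BBD·BBD·CC·A·A·BC·A·A·BC·A·A·BC·A·A·BC·A·A·BC·BBD·BBD·CC·CC·A·BBD·CC·CC·A·BBD·CC·CC·A·BBD
    A ↦ CC
    B ↦ A
    C ↦ BBD
    D ↦ BC

A->CC, B->A, C->BBD, D->BC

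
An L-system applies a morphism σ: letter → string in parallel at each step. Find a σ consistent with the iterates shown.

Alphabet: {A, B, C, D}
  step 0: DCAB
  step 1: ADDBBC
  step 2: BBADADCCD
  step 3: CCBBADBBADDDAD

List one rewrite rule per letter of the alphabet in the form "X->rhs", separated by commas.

  step 2 ⇒ step 3: BBADADCCD ⇒ C·C·BB·AD·BB·AD·D·D·AD
    A ↦ BB
    B ↦ C
    C ↦ D
    D ↦ AD

A->BB, B->C, C->D, D->AD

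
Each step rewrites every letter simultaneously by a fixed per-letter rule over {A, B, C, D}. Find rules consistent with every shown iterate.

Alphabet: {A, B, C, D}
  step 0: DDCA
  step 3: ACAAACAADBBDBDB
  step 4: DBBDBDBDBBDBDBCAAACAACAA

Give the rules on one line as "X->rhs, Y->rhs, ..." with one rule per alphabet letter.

  step 3 ⇒ step 4: ACAAACAADBBDBDB ⇒ DB·B·DB·DB·DB·B·DB·DB·CA·A·A·CA·A·CA·A
    A ↦ DB
    B ↦ A
    C ↦ B
    D ↦ CA

A->DB, B->A, C->B, D->CA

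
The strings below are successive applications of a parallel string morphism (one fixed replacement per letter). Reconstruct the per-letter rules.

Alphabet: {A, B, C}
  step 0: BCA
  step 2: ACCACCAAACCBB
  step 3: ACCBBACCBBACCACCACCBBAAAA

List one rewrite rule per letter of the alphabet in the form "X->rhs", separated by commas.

  step 2 ⇒ step 3: ACCACCAAACCBB ⇒ ACC·B·B·ACC·B·B·ACC·ACC·ACC·B·B·AA·AA
    A ↦ ACC
    B ↦ AA
    C ↦ B

A->ACC, B->AA, C->B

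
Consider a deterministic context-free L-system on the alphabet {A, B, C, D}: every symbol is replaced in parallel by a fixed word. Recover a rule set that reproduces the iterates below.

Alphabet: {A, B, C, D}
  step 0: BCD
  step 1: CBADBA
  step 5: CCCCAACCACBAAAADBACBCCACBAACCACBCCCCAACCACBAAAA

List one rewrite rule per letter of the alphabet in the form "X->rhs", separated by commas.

  step 0 ⇒ step 1: BCD ⇒ CB·A·DBA
    B ↦ CB
    C ↦ A
    D ↦ DBA
    A ↦ CC  (constrained at step 1)

A->CC, B->CB, C->A, D->DBA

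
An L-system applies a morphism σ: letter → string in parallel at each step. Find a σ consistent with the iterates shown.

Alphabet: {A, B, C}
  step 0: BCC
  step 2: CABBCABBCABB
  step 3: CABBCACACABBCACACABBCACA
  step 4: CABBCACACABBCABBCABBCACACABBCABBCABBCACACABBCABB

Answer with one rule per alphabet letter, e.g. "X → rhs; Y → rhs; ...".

A->BB, B->CA, C->CA

  step 3 ⇒ step 4: CABBCACACABBCACACABBCACA ⇒ CA·BB·CA·CA·CA·BB·CA·BB·CA·BB·CA·CA·CA·BB·CA·BB·CA·BB·CA·CA·CA·BB·CA·BB
    A ↦ BB
    B ↦ CA
    C ↦ CA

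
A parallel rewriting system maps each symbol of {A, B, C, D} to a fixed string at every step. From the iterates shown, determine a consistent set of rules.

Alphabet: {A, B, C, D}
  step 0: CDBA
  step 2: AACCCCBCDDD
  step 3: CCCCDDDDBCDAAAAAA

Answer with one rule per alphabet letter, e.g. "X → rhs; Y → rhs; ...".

A->CC, B->BC, C->D, D->AA

  step 2 ⇒ step 3: AACCCCBCDDD ⇒ CC·CC·D·D·D·D·BC·D·AA·AA·AA
    A ↦ CC
    B ↦ BC
    C ↦ D
    D ↦ AA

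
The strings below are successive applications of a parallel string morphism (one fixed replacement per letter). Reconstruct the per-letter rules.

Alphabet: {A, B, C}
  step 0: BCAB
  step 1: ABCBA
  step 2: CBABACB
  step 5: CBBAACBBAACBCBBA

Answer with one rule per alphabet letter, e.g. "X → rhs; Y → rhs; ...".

  step 1 ⇒ step 2: ABCBA ⇒ CB·A·B·A·CB
    A ↦ CB
    B ↦ A
    C ↦ B

A->CB, B->A, C->B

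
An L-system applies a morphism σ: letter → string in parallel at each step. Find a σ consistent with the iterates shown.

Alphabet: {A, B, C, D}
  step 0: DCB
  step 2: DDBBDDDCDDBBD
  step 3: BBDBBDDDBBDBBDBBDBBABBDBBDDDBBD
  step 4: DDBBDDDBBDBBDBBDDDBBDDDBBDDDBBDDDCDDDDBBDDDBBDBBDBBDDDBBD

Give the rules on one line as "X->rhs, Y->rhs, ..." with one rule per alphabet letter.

  step 3 ⇒ step 4: BBDBBDDDBBDBBDBBDBBABBDBBDDDBBD ⇒ D·D·BBD·D·D·BBD·BBD·BBD·D·D·BBD·D·D·BBD·D·D·BBD·D·D·CDD·D·D·BBD·D·D·BBD·BBD·BBD·D·D·BBD
    A ↦ CDD
    B ↦ D
    D ↦ BBD
  step 2 ⇒ step 3: DDBBDDDCDDBBD ⇒ BBD·BBD·D·D·BBD·BBD·BBD·BBA·BBD·BBD·D·D·BBD
    C ↦ BBA

A->CDD, B->D, C->BBA, D->BBD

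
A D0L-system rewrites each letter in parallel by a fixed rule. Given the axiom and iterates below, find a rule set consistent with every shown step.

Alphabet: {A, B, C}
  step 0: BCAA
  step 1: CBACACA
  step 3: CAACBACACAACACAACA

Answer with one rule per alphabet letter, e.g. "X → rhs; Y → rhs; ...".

  step 0 ⇒ step 1: BCAA ⇒ CB·A·CA·CA
    A ↦ CA
    B ↦ CB
    C ↦ A

A->CA, B->CB, C->A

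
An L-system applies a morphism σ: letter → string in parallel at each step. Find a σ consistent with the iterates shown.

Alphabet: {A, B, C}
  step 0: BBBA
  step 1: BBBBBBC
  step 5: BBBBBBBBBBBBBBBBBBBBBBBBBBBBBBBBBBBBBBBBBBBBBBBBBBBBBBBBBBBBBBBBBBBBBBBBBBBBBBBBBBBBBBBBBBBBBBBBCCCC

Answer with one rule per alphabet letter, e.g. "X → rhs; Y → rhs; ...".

  step 0 ⇒ step 1: BBBA ⇒ BB·BB·BB·C
    A ↦ C
    B ↦ BB
    C ↦ AA  (constrained at step 1)

A->C, B->BB, C->AA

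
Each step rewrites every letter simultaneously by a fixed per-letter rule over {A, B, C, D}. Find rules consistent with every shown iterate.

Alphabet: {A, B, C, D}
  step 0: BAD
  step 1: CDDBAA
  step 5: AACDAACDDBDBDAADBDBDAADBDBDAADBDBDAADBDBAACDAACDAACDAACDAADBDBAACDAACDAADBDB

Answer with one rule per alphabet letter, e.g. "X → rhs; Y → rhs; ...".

A->DB, B->CD, C->D, D->AA

  step 0 ⇒ step 1: BAD ⇒ CD·DB·AA
    A ↦ DB
    B ↦ CD
    D ↦ AA
    C ↦ D  (constrained at step 1)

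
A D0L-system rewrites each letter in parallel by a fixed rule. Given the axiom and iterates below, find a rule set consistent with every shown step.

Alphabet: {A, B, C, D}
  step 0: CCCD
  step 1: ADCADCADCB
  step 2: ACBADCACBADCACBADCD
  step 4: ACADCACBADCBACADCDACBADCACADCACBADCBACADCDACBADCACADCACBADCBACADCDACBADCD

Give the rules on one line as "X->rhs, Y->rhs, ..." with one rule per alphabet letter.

A->AC, B->D, C->ADC, D->B

  step 1 ⇒ step 2: ADCADCADCB ⇒ AC·B·ADC·AC·B·ADC·AC·B·ADC·D
    A ↦ AC
    B ↦ D
    C ↦ ADC
    D ↦ B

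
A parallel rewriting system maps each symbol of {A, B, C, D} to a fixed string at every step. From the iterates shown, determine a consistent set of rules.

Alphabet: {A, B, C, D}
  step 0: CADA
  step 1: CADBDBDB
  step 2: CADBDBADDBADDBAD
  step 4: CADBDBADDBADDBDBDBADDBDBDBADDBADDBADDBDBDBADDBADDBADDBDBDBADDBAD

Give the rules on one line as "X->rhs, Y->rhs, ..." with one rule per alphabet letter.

  step 1 ⇒ step 2: CADBDBDB ⇒ CA·DB·DB·AD·DB·AD·DB·AD
    A ↦ DB
    B ↦ AD
    C ↦ CA
    D ↦ DB

A->DB, B->AD, C->CA, D->DB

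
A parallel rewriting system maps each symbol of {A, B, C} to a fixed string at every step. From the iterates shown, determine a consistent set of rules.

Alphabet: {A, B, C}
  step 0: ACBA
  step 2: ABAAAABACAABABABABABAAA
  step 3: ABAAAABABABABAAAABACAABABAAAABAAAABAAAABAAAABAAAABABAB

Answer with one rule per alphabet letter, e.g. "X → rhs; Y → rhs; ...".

  step 2 ⇒ step 3: ABAAAABACAABABABABABAAA ⇒ AB·AAA·AB·AB·AB·AB·AAA·AB·ACA·AB·AB·AAA·AB·AAA·AB·AAA·AB·AAA·AB·AAA·AB·AB·AB
    A ↦ AB
    B ↦ AAA
    C ↦ ACA

A->AB, B->AAA, C->ACA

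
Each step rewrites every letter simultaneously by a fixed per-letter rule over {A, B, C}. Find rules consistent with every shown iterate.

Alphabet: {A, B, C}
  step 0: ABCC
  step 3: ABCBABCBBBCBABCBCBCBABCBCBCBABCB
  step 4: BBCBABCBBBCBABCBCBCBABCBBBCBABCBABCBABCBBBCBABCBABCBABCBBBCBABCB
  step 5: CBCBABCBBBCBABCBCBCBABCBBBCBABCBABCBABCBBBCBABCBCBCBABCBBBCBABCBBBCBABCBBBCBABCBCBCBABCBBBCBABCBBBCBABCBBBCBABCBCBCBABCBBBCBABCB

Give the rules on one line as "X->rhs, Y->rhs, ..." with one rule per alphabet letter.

  step 4 ⇒ step 5: BBCBABCBBBCBABCBCBCBABCBBBCBABCBABCBABCBBBCBABCBABCBABCBBBCBABCB ⇒ CB·CB·AB·CB·BB·CB·AB·CB·CB·CB·AB·CB·BB·CB·AB·CB·AB·CB·AB·CB·BB·CB·AB·CB·CB·CB·AB·CB·BB·CB·AB·CB·BB·CB·AB·CB·BB·CB·AB·CB·CB·CB·AB·CB·BB·CB·AB·CB·BB·CB·AB·CB·BB·CB·AB·CB·CB·CB·AB·CB·BB·CB·AB·CB
    A ↦ BB
    B ↦ CB
    C ↦ AB

A->BB, B->CB, C->AB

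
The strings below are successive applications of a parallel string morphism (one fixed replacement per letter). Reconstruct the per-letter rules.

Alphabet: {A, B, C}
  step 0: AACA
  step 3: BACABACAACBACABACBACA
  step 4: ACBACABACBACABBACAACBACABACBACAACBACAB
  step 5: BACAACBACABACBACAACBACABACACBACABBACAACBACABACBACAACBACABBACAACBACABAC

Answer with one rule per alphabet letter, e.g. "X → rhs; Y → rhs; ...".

  step 4 ⇒ step 5: ACBACABACBACABBACAACBACABACBACAACBACAB ⇒ B·ACA·AC·B·ACA·B·AC·B·ACA·AC·B·ACA·B·AC·AC·B·ACA·B·B·ACA·AC·B·ACA·B·AC·B·ACA·AC·B·ACA·B·B·ACA·AC·B·ACA·B·AC
    A ↦ B
    B ↦ AC
    C ↦ ACA

A->B, B->AC, C->ACA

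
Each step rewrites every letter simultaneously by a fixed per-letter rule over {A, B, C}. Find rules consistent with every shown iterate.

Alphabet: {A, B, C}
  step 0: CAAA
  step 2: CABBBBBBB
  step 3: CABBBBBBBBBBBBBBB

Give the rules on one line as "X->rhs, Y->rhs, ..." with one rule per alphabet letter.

  step 2 ⇒ step 3: CABBBBBBB ⇒ CA·B·BB·BB·BB·BB·BB·BB·BB
    A ↦ B
    B ↦ BB
    C ↦ CA

A->B, B->BB, C->CA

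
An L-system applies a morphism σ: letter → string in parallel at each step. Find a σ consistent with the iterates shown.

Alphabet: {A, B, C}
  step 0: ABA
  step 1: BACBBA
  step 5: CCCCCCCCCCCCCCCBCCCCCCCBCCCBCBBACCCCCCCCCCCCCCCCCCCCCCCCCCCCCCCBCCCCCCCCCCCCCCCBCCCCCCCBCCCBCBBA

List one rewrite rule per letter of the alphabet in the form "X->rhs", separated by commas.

A->BA, B->CB, C->CC

  step 0 ⇒ step 1: ABA ⇒ BA·CB·BA
    A ↦ BA
    B ↦ CB
    C ↦ CC  (constrained at step 1)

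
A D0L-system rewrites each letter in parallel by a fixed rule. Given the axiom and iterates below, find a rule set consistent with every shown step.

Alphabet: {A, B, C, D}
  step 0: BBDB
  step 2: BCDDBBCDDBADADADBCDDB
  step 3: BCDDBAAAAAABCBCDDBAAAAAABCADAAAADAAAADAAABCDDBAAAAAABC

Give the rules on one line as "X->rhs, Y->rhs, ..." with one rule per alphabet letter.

  step 2 ⇒ step 3: BCDDBBCDDBADADADBCDDB ⇒ BC·DDB·AAA·AAA·BC·BC·DDB·AAA·AAA·BC·AD·AAA·AD·AAA·AD·AAA·BC·DDB·AAA·AAA·BC
    A ↦ AD
    B ↦ BC
    C ↦ DDB
    D ↦ AAA

A->AD, B->BC, C->DDB, D->AAA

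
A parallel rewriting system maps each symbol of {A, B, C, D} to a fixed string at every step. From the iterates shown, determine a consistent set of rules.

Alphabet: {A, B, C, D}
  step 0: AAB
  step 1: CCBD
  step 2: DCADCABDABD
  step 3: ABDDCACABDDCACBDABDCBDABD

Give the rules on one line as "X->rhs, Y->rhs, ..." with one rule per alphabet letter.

A->C, B->BD, C->DCA, D->ABD

  step 2 ⇒ step 3: DCADCABDABD ⇒ ABD·DCA·C·ABD·DCA·C·BD·ABD·C·BD·ABD
    A ↦ C
    B ↦ BD
    C ↦ DCA
    D ↦ ABD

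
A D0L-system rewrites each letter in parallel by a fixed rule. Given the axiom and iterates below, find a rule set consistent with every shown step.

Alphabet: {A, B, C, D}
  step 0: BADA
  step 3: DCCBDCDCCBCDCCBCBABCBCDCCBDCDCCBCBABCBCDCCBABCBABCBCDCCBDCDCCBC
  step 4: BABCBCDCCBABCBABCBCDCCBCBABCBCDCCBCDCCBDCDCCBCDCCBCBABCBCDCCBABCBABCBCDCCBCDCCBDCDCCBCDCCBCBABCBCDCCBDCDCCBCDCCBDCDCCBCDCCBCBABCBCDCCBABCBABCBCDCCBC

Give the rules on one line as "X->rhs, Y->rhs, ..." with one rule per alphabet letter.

  step 3 ⇒ step 4: DCCBDCDCCBCDCCBCBABCBCDCCBDCDCCBCBABCBCDCCBABCBABCBCDCCBDCDCCBC ⇒ BA·BC·BC·DCC·BA·BC·BA·BC·BC·DCC·BC·BA·BC·BC·DCC·BC·DCC·BDC·DCC·BC·DCC·BC·BA·BC·BC·DCC·BA·BC·BA·BC·BC·DCC·BC·DCC·BDC·DCC·BC·DCC·BC·BA·BC·BC·DCC·BDC·DCC·BC·DCC·BDC·DCC·BC·DCC·BC·BA·BC·BC·DCC·BA·BC·BA·BC·BC·DCC·BC
    A ↦ BDC
    B ↦ DCC
    C ↦ BC
    D ↦ BA

A->BDC, B->DCC, C->BC, D->BA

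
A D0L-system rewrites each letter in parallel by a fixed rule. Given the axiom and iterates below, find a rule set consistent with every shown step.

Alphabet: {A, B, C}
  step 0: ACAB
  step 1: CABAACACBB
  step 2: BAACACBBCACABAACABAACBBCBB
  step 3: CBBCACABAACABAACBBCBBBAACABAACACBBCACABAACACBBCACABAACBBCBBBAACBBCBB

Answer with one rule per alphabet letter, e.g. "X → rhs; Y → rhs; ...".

  step 2 ⇒ step 3: BAACACBBCACABAACABAACBBCBB ⇒ CBB·CA·CA·BAA·CA·BAA·CBB·CBB·BAA·CA·BAA·CA·CBB·CA·CA·BAA·CA·CBB·CA·CA·BAA·CBB·CBB·BAA·CBB·CBB
    A ↦ CA
    B ↦ CBB
    C ↦ BAA

A->CA, B->CBB, C->BAA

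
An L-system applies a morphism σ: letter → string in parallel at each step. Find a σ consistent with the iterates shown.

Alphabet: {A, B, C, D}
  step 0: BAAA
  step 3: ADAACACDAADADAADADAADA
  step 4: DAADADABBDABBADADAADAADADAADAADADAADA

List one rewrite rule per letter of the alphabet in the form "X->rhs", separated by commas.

A->DA, B->AC, C->BB, D->A

  step 3 ⇒ step 4: ADAACACDAADADAADADAADA ⇒ DA·A·DA·DA·BB·DA·BB·A·DA·DA·A·DA·A·DA·DA·A·DA·A·DA·DA·A·DA
    A ↦ DA
    C ↦ BB
    D ↦ A
    B ↦ AC  (constrained at step 0)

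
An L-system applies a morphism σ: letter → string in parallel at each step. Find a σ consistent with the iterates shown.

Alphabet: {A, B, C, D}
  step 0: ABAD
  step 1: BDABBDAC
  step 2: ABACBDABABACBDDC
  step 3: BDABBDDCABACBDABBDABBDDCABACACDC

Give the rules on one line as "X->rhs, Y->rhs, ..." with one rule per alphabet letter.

  step 2 ⇒ step 3: ABACBDABABACBDDC ⇒ BD·AB·BD·DC·AB·AC·BD·AB·BD·AB·BD·DC·AB·AC·AC·DC
    A ↦ BD
    B ↦ AB
    C ↦ DC
    D ↦ AC

A->BD, B->AB, C->DC, D->AC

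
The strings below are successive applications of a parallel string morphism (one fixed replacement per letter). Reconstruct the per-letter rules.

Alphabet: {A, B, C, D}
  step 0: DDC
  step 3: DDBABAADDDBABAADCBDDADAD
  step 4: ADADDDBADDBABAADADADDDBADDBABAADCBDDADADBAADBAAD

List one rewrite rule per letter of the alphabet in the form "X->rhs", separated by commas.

  step 3 ⇒ step 4: DDBABAADDDBABAADCBDDADAD ⇒ AD·AD·DD·BA·DD·BA·BA·AD·AD·AD·DD·BA·DD·BA·BA·AD·CB·DD·AD·AD·BA·AD·BA·AD
    A ↦ BA
    B ↦ DD
    C ↦ CB
    D ↦ AD

A->BA, B->DD, C->CB, D->AD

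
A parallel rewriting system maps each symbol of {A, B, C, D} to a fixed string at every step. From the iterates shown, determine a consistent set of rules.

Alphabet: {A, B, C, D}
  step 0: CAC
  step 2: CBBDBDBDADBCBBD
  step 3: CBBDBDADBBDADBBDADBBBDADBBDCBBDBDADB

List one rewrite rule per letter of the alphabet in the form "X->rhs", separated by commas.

  step 2 ⇒ step 3: CBBDBDBDADBCBBD ⇒ CB·BD·BD·ADB·BD·ADB·BD·ADB·BBD·ADB·BD·CB·BD·BD·ADB
    A ↦ BBD
    B ↦ BD
    C ↦ CB
    D ↦ ADB

A->BBD, B->BD, C->CB, D->ADB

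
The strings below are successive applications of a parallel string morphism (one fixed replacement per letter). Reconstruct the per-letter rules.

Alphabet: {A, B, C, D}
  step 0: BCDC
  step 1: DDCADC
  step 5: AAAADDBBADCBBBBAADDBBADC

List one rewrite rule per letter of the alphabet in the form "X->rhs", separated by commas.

A->BB, B->D, C->DC, D->A

  step 0 ⇒ step 1: BCDC ⇒ D·DC·A·DC
    B ↦ D
    C ↦ DC
    D ↦ A
    A ↦ BB  (constrained at step 1)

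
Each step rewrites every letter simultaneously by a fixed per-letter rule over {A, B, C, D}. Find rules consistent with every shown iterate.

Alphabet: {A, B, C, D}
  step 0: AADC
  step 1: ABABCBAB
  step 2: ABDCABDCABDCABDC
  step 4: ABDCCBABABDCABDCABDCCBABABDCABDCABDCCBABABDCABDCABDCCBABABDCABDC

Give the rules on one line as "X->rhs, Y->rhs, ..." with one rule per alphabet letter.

A->AB, B->DC, C->AB, D->CB

  step 1 ⇒ step 2: ABABCBAB ⇒ AB·DC·AB·DC·AB·DC·AB·DC
    A ↦ AB
    B ↦ DC
    C ↦ AB
  step 0 ⇒ step 1: AADC ⇒ AB·AB·CB·AB
    D ↦ CB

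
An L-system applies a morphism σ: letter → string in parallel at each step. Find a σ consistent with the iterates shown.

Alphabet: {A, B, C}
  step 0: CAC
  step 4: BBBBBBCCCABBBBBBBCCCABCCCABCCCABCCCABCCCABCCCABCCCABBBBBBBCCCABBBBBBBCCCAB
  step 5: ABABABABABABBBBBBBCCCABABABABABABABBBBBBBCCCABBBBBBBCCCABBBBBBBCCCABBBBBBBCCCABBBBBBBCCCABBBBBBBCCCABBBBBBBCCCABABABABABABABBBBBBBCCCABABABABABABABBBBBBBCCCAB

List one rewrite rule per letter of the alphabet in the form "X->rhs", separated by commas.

  step 4 ⇒ step 5: BBBBBBCCCABBBBBBBCCCABCCCABCCCABCCCABCCCABCCCABCCCABBBBBBBCCCABBBBBBBCCCAB ⇒ AB·AB·AB·AB·AB·AB·BB·BB·BB·CCC·AB·AB·AB·AB·AB·AB·AB·BB·BB·BB·CCC·AB·BB·BB·BB·CCC·AB·BB·BB·BB·CCC·AB·BB·BB·BB·CCC·AB·BB·BB·BB·CCC·AB·BB·BB·BB·CCC·AB·BB·BB·BB·CCC·AB·AB·AB·AB·AB·AB·AB·BB·BB·BB·CCC·AB·AB·AB·AB·AB·AB·AB·BB·BB·BB·CCC·AB
    A ↦ CCC
    B ↦ AB
    C ↦ BB

A->CCC, B->AB, C->BB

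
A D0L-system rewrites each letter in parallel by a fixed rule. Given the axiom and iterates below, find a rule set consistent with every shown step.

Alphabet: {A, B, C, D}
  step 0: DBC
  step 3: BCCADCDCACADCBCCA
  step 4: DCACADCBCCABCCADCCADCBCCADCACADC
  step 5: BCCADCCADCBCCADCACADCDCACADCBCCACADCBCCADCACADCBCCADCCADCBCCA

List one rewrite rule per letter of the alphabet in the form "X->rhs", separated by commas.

A->DC, B->D, C->CA, D->BC

  step 4 ⇒ step 5: DCACADCBCCABCCADCCADCBCCADCACADC ⇒ BC·CA·DC·CA·DC·BC·CA·D·CA·CA·DC·D·CA·CA·DC·BC·CA·CA·DC·BC·CA·D·CA·CA·DC·BC·CA·DC·CA·DC·BC·CA
    A ↦ DC
    B ↦ D
    C ↦ CA
    D ↦ BC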